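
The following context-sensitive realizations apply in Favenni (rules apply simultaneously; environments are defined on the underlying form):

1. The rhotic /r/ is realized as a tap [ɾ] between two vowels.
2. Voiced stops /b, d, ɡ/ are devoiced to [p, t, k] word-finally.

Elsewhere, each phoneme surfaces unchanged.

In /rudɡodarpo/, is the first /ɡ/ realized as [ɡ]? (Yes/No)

/ɡ/ — between /d/ and /o/; rule 2 does not apply here → [ɡ].
The actual realization is [ɡ], which matches [ɡ].

Yes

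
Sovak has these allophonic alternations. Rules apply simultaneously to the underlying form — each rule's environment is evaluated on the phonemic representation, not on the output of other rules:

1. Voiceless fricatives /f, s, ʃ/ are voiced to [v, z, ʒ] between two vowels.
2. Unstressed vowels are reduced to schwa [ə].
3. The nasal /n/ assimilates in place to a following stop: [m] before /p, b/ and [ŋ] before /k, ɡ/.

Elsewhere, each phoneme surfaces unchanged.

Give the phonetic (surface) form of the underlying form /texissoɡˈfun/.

[təxəssəɡˈfun]

/t/ (word-initial): no rule targets it → [t].
Rule 2 applies to /e/ (between /t/ and /x/: in an unstressed syllable) → [ə].
/x/ (between /e/ and /i/) is unaffected → [x].
/i/ (between /x/ and /s/) occurs in an unstressed syllable → [ə] by rule 2.
/s/ (between /i/ and /s/): rule 1 targets it, but not between two vowels → unchanged [s].
/s/ — between /s/ and /o/; rule 1 does not apply here → [s].
/o/ (between /s/ and /ɡ/): in an unstressed syllable, so rule 2 applies → [ə].
/ɡ/ (between /o/ and /f/): no rule targets it → [ɡ].
/f/ (between /ɡ/ and /u/) is in the target of rule 1 but the environment (between two vowels) is not met → [f].
/u/ — between /f/ and /n/; rule 2 does not apply here → [u].
/n/ — word-final; rule 3 does not apply here → [n].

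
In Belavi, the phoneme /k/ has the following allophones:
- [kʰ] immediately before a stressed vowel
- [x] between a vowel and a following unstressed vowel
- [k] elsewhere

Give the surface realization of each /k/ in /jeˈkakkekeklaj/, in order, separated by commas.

[kʰ], [k], [k], [x], [k]

Occurrence 1 (position 3): immediately before a stressed vowel → [kʰ].
Occurrence 2 (position 5): no conditioning environment matches → elsewhere allophone [k].
Occurrence 3 (position 6): no conditioning environment matches → elsewhere allophone [k].
Occurrence 4 (position 8): between a vowel and a following unstressed vowel → [x].
Occurrence 5 (position 10): no conditioning environment matches → elsewhere allophone [k].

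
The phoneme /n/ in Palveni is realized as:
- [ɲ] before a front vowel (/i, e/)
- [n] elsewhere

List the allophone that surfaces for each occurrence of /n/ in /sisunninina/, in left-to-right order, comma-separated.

Occurrence 1 (position 5): no conditioning environment matches → elsewhere allophone [n].
Occurrence 2 (position 6): before a front vowel (/i, e/) → [ɲ].
Occurrence 3 (position 8): before a front vowel (/i, e/) → [ɲ].
Occurrence 4 (position 10): no conditioning environment matches → elsewhere allophone [n].

[n], [ɲ], [ɲ], [n]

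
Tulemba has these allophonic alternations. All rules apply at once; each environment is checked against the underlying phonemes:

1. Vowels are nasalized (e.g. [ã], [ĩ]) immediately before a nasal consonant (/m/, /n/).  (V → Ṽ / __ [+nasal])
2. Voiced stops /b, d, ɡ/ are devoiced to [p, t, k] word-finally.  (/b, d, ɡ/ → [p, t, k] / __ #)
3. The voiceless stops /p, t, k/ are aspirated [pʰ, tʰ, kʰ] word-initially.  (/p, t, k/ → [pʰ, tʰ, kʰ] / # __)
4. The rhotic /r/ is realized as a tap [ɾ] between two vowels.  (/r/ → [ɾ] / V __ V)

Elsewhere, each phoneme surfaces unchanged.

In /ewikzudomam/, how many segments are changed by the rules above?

Segments that undergo a rule: /o/ → [õ] (rule 1); /a/ → [ã] (rule 1).
All other segments surface unchanged.

2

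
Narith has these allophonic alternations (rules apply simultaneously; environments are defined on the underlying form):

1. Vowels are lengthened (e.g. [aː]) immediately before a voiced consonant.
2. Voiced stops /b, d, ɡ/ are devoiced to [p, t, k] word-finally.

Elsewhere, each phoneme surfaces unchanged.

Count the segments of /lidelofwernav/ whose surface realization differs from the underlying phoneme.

4

Segments that undergo a rule: /i/ → [iː] (rule 1); /e/ → [eː] (rule 1); /e/ → [eː] (rule 1); /a/ → [aː] (rule 1).
All other segments surface unchanged.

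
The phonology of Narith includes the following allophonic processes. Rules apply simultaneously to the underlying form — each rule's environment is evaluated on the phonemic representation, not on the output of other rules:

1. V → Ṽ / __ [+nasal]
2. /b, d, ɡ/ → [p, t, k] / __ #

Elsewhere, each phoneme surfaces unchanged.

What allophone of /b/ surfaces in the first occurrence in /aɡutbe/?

/b/ (between /t/ and /e/) is in the target of rule 2 but the environment (word-finally) is not met → [b].

[b]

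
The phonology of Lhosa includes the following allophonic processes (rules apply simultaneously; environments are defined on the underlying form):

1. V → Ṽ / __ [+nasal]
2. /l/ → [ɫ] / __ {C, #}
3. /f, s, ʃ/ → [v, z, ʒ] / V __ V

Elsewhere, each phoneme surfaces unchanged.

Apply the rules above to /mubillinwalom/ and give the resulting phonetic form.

/m/ stays [m].
/u/ — between /m/ and /b/; rule 1 does not apply here → [u].
/b/ (between /u/ and /i/) is unaffected → [b].
/i/ (between /b/ and /l/): rule 1 targets it, but not before a nasal consonant → unchanged [i].
/l/ (between /i/ and /l/) occurs word-finally or immediately before a consonant → [ɫ] by rule 2.
/l/ (between /l/ and /i/): rule 2 targets it, but not word-finally or immediately before a consonant → unchanged [l].
/i/ (between /l/ and /n/): before a nasal consonant, so rule 1 applies → [ĩ].
/n/ — not in any rule's target class → [n].
/w/ (between /n/ and /a/) is unaffected → [w].
/a/ (between /w/ and /l/): rule 1 targets it, but not before a nasal consonant → unchanged [a].
/l/ (between /a/ and /o/): rule 2 targets it, but not word-finally or immediately before a consonant → unchanged [l].
/o/ — between /l/ and /m/, before a nasal consonant — surfaces as [õ] (rule 1).
/m/ (word-final): no rule targets it → [m].

[mubiɫlĩnwalõm]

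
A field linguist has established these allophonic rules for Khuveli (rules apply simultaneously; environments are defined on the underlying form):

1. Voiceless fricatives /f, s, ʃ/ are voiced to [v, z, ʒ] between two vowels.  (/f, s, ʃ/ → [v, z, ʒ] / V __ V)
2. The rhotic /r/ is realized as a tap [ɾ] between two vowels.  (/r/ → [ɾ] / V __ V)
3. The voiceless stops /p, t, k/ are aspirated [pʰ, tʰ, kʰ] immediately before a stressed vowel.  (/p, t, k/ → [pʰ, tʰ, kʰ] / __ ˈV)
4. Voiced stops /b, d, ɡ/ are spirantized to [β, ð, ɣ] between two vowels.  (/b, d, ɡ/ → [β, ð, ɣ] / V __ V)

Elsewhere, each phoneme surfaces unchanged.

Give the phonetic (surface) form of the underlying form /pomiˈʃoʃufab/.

[pomiˈʒoʒuvab]

/p/ (word-initial) fails the environment for rule 3, so it stays [p].
/ʃ/ — between /i/ and /o/, between two vowels — surfaces as [ʒ] (rule 1).
Rule 1 applies to /ʃ/ (between /o/ and /u/: between two vowels) → [ʒ].
Rule 1 applies to /f/ (between /u/ and /a/: between two vowels) → [v].
/b/ (word-final) is in the target of rule 4 but the environment (between two vowels) is not met → [b].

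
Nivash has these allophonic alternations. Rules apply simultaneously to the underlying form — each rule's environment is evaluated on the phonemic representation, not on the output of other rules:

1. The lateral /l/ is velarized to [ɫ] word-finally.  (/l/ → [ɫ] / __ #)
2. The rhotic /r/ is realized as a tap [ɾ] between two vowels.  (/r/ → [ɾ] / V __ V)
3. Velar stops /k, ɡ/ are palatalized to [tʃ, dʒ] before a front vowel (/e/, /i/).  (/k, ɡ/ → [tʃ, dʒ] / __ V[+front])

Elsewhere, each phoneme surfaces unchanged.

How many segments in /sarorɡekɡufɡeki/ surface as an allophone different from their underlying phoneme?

Segments that undergo a rule: /r/ → [ɾ] (rule 2); /ɡ/ → [dʒ] (rule 3); /ɡ/ → [dʒ] (rule 3); /k/ → [tʃ] (rule 3).
All other segments surface unchanged.

4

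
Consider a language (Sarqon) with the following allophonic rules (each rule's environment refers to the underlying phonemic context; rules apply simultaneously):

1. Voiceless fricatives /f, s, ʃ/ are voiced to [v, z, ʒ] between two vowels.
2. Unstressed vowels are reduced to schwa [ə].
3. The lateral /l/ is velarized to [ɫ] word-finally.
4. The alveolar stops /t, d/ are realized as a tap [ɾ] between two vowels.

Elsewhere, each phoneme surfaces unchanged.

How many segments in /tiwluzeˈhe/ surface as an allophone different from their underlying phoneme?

3

Segments that undergo a rule: /i/ → [ə] (rule 2); /u/ → [ə] (rule 2); /e/ → [ə] (rule 2).
All other segments surface unchanged.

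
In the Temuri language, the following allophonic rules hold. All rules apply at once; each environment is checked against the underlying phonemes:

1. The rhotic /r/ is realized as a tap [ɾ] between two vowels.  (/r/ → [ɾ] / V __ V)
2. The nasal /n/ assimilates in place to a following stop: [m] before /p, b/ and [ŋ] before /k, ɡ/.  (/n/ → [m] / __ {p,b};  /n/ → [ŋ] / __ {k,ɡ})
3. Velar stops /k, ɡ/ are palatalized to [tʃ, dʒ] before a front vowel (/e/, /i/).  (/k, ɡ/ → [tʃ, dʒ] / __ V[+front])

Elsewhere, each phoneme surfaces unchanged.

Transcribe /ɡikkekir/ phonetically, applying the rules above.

[dʒiktʃetʃir]

/ɡ/ meets the environment for rule 3 (before a front vowel) → [dʒ].
/i/ (between /ɡ/ and /k/): no rule targets it → [i].
/k/ — between /i/ and /k/; rule 3 does not apply here → [k].
/k/ meets the environment for rule 3 (before a front vowel) → [tʃ].
/e/ (between /k/ and /k/): no rule targets it → [e].
/k/ meets the environment for rule 3 (before a front vowel) → [tʃ].
/i/ (between /k/ and /r/): no rule targets it → [i].
/r/ (word-final): rule 1 targets it, but not between two vowels → unchanged [r].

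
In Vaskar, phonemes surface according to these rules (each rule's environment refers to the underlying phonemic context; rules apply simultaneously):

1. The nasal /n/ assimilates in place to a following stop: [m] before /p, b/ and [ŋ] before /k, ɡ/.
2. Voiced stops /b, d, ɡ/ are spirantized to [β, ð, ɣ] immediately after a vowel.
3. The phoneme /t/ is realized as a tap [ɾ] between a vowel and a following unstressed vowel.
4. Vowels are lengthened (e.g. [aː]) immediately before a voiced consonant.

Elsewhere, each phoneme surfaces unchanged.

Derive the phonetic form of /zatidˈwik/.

[zaɾiːðˈwik]

/a/ (between /z/ and /t/) is in the target of rule 4 but the environment (before a voiced consonant) is not met → [a].
Rule 3 applies to /t/ (between /a/ and /i/: between a vowel and a following unstressed vowel) → [ɾ].
Rule 4 applies to /i/ (between /t/ and /d/: before a voiced consonant) → [iː].
/d/ meets the environment for rule 2 (immediately after a vowel) → [ð].
/i/ — between /w/ and /k/; rule 4 does not apply here → [i].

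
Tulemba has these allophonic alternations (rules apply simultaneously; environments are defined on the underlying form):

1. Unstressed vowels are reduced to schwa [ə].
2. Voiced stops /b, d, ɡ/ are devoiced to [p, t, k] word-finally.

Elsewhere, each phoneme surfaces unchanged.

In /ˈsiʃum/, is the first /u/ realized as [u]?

/u/ — between /ʃ/ and /m/, in an unstressed syllable — surfaces as [ə] (rule 1).
The actual realization is [ə], not [u].

No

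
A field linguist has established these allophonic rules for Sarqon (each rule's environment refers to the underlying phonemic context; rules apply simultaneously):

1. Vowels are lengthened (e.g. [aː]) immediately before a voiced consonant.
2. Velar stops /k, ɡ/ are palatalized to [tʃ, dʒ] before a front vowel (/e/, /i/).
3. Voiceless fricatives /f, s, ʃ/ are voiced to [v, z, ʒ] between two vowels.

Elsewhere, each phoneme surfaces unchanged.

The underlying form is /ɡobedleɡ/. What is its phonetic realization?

/ɡ/ (word-initial) fails the environment for rule 2, so it stays [ɡ].
/o/ — between /ɡ/ and /b/, before a voiced consonant — surfaces as [oː] (rule 1).
/b/ (between /o/ and /e/): no rule targets it → [b].
Rule 1 applies to /e/ (between /b/ and /d/: before a voiced consonant) → [eː].
/d/ (between /e/ and /l/): no rule targets it → [d].
/l/ (between /d/ and /e/): no rule targets it → [l].
/e/ (between /l/ and /ɡ/): before a voiced consonant, so rule 1 applies → [eː].
/ɡ/ (word-final) fails the environment for rule 2, so it stays [ɡ].

[ɡoːbeːdleːɡ]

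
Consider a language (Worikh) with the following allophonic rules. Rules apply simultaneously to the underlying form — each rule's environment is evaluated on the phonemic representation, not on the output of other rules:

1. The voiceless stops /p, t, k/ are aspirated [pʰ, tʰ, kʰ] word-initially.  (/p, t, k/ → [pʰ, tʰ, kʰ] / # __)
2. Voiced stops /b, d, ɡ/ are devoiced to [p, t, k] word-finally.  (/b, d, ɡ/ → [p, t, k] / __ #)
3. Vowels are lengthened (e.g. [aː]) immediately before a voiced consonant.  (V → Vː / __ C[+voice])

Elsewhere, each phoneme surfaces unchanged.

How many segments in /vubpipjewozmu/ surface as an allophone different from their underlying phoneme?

3

Segments that undergo a rule: /u/ → [uː] (rule 3); /e/ → [eː] (rule 3); /o/ → [oː] (rule 3).
All other segments surface unchanged.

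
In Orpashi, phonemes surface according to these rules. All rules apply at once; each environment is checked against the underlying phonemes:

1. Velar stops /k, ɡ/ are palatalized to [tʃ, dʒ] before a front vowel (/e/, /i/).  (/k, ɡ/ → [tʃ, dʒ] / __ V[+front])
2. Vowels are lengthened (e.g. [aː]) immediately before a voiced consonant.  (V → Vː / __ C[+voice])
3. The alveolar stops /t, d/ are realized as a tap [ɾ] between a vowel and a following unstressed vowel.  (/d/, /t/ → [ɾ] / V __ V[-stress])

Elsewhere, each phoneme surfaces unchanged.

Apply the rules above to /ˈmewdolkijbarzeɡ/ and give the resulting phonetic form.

[ˈmeːwdoːltʃiːjbaːrzeːɡ]

/m/ (word-initial): no rule targets it → [m].
/e/ (between /m/ and /w/): before a voiced consonant, so rule 2 applies → [eː].
/w/ (between /e/ and /d/): no rule targets it → [w].
/d/ — between /w/ and /o/; rule 3 does not apply here → [d].
/o/ meets the environment for rule 2 (before a voiced consonant) → [oː].
/l/ (between /o/ and /k/) is unaffected → [l].
/k/ (between /l/ and /i/): before a front vowel, so rule 1 applies → [tʃ].
/i/ (between /k/ and /j/): before a voiced consonant, so rule 2 applies → [iː].
/j/ — not in any rule's target class → [j].
/b/ (between /j/ and /a/) is unaffected → [b].
/a/ — between /b/ and /r/, before a voiced consonant — surfaces as [aː] (rule 2).
/r/ (between /a/ and /z/): no rule targets it → [r].
/z/ — not in any rule's target class → [z].
/e/ (between /z/ and /ɡ/): before a voiced consonant, so rule 2 applies → [eː].
/ɡ/ (word-final) is in the target of rule 1 but the environment (before a front vowel) is not met → [ɡ].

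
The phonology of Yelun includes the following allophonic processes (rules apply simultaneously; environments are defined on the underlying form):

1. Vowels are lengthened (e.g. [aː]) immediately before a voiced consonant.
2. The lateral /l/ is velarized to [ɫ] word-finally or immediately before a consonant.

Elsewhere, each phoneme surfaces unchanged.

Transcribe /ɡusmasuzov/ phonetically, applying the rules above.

/ɡ/ stays [ɡ].
/u/ (between /ɡ/ and /s/) fails the environment for rule 1, so it stays [u].
/s/ stays [s].
/m/ (between /s/ and /a/): no rule targets it → [m].
/a/ — between /m/ and /s/; rule 1 does not apply here → [a].
/s/ — not in any rule's target class → [s].
/u/ (between /s/ and /z/): before a voiced consonant, so rule 1 applies → [uː].
/z/ stays [z].
Rule 1 applies to /o/ (between /z/ and /v/: before a voiced consonant) → [oː].
/v/ (word-final): no rule targets it → [v].

[ɡusmasuːzoːv]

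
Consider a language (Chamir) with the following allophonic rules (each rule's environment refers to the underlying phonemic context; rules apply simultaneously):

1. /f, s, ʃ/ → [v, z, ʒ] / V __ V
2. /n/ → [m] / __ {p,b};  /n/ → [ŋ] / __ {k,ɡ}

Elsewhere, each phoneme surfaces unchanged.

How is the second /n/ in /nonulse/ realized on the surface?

[n]

/n/ (between /o/ and /u/): rule 2 targets it, but not before a labial or velar stop → unchanged [n].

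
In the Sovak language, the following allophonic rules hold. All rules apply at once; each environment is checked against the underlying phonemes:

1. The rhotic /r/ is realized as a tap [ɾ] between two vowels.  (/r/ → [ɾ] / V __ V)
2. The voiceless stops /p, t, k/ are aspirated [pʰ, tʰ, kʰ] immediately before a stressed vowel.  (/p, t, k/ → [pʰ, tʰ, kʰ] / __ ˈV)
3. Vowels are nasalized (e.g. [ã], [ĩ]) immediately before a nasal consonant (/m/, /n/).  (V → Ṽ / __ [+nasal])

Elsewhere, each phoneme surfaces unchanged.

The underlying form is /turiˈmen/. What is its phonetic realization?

/t/ (word-initial): rule 2 targets it, but not immediately before a stressed vowel → unchanged [t].
/u/ (between /t/ and /r/) fails the environment for rule 3, so it stays [u].
Rule 1 applies to /r/ (between /u/ and /i/: between two vowels) → [ɾ].
/i/ — between /r/ and /m/, before a nasal consonant — surfaces as [ĩ] (rule 3).
/m/ (between /i/ and /e/) is unaffected → [m].
/e/ (between /m/ and /n/): before a nasal consonant, so rule 3 applies → [ẽ].
/n/ (word-final) is unaffected → [n].

[tuɾĩˈmẽn]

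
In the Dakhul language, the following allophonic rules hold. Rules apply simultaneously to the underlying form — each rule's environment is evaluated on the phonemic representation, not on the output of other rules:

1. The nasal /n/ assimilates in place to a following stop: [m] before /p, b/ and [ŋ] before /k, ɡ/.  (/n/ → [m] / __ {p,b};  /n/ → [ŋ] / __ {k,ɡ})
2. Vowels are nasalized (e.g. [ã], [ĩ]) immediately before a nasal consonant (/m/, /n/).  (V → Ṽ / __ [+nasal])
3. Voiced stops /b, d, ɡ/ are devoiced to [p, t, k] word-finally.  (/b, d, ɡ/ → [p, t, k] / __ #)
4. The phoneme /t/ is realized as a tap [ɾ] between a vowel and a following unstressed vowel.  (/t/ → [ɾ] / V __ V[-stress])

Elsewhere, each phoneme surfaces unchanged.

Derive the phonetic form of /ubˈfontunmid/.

/u/ (word-initial): rule 2 targets it, but not before a nasal consonant → unchanged [u].
/b/ (between /u/ and /f/) is in the target of rule 3 but the environment (word-finally) is not met → [b].
/f/ (between /b/ and /o/) is unaffected → [f].
/o/ (between /f/ and /n/) occurs before a nasal consonant → [õ] by rule 2.
/n/ (between /o/ and /t/) fails the environment for rule 1, so it stays [n].
/t/ (between /n/ and /u/) is in the target of rule 4 but the environment (between a vowel and a following unstressed vowel) is not met → [t].
/u/ — between /t/ and /n/, before a nasal consonant — surfaces as [ũ] (rule 2).
/n/ — between /u/ and /m/; rule 1 does not apply here → [n].
/m/ — not in any rule's target class → [m].
/i/ (between /m/ and /d/) fails the environment for rule 2, so it stays [i].
/d/ meets the environment for rule 3 (word-finally) → [t].

[ubˈfõntũnmit]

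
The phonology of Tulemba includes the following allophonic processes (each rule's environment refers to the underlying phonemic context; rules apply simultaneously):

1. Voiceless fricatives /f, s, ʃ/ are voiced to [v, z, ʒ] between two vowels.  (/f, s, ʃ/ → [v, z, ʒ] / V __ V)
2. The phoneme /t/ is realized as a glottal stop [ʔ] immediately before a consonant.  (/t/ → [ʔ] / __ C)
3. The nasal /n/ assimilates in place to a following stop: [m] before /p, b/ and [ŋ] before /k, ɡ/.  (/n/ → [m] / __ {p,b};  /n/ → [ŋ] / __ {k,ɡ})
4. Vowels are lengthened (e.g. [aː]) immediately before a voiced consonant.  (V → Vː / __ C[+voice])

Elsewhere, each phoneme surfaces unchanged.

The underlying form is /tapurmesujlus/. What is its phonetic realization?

/t/ (word-initial): rule 2 targets it, but not immediately before a consonant → unchanged [t].
/a/ — between /t/ and /p/; rule 4 does not apply here → [a].
/p/ (between /a/ and /u/): no rule targets it → [p].
/u/ meets the environment for rule 4 (before a voiced consonant) → [uː].
/r/ (between /u/ and /m/) is unaffected → [r].
/m/ (between /r/ and /e/) is unaffected → [m].
/e/ (between /m/ and /s/) fails the environment for rule 4, so it stays [e].
Rule 1 applies to /s/ (between /e/ and /u/: between two vowels) → [z].
/u/ (between /s/ and /j/) occurs before a voiced consonant → [uː] by rule 4.
/j/ (between /u/ and /l/) is unaffected → [j].
/l/ stays [l].
/u/ (between /l/ and /s/): rule 4 targets it, but not before a voiced consonant → unchanged [u].
/s/ (word-final) fails the environment for rule 1, so it stays [s].

[tapuːrmezuːjlus]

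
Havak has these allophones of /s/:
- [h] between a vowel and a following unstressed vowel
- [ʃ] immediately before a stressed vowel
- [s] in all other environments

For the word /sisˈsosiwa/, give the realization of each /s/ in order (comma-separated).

[s], [s], [ʃ], [h]

Occurrence 1 (position 1): no conditioning environment matches → elsewhere allophone [s].
Occurrence 2 (position 3): no conditioning environment matches → elsewhere allophone [s].
Occurrence 3 (position 4): immediately before a stressed vowel → [ʃ].
Occurrence 4 (position 6): between a vowel and a following unstressed vowel → [h].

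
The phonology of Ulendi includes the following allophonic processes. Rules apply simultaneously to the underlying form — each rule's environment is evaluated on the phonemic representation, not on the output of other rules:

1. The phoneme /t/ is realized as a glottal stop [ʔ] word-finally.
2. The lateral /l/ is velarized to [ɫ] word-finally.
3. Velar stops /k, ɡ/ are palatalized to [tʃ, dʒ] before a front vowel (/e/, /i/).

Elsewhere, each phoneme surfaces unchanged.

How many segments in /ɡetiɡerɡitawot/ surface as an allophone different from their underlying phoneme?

4

Segments that undergo a rule: /ɡ/ → [dʒ] (rule 3); /ɡ/ → [dʒ] (rule 3); /ɡ/ → [dʒ] (rule 3); /t/ → [ʔ] (rule 1).
All other segments surface unchanged.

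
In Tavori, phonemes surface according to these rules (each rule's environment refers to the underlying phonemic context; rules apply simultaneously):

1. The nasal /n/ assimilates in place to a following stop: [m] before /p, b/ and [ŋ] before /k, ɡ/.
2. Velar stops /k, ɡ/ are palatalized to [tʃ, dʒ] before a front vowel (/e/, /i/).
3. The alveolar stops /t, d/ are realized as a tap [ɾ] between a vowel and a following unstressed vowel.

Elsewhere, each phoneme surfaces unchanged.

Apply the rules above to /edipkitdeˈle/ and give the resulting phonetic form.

[eɾiptʃitdeˈle]

/e/ (word-initial) is unaffected → [e].
Rule 3 applies to /d/ (between /e/ and /i/: between a vowel and a following unstressed vowel) → [ɾ].
/i/ stays [i].
/p/ (between /i/ and /k/) is unaffected → [p].
/k/ meets the environment for rule 2 (before a front vowel) → [tʃ].
/i/ stays [i].
/t/ (between /i/ and /d/) is in the target of rule 3 but the environment (between a vowel and a following unstressed vowel) is not met → [t].
/d/ (between /t/ and /e/) fails the environment for rule 3, so it stays [d].
/e/ (between /d/ and /l/) is unaffected → [e].
/l/ — not in any rule's target class → [l].
/e/ (word-final): no rule targets it → [e].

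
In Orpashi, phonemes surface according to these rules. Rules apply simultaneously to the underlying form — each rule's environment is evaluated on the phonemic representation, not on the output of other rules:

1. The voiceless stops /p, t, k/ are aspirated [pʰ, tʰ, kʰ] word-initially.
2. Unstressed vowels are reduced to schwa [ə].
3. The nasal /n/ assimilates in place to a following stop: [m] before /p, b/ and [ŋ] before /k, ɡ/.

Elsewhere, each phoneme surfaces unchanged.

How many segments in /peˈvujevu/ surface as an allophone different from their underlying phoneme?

Segments that undergo a rule: /p/ → [pʰ] (rule 1); /e/ → [ə] (rule 2); /e/ → [ə] (rule 2); /u/ → [ə] (rule 2).
All other segments surface unchanged.

4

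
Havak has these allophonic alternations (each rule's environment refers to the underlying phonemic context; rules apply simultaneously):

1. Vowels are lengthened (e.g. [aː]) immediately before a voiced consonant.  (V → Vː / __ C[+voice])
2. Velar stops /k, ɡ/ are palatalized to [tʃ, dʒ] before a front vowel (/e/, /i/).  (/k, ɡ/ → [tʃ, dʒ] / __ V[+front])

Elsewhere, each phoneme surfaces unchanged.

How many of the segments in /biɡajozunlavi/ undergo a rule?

Segments that undergo a rule: /i/ → [iː] (rule 1); /a/ → [aː] (rule 1); /o/ → [oː] (rule 1); /u/ → [uː] (rule 1); /a/ → [aː] (rule 1).
All other segments surface unchanged.

5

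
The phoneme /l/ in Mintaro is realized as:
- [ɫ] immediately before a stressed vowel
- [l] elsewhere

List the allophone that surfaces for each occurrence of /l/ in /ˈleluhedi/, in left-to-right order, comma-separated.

[ɫ], [l]

Occurrence 1 (position 1): immediately before a stressed vowel → [ɫ].
Occurrence 2 (position 3): no conditioning environment matches → elsewhere allophone [l].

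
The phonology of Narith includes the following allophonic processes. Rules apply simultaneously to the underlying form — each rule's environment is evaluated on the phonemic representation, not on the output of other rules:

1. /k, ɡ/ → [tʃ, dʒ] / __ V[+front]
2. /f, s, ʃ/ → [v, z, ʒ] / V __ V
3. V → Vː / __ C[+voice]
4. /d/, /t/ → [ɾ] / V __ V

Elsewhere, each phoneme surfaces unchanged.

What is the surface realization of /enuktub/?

[eːnuktuːb]

/e/ meets the environment for rule 3 (before a voiced consonant) → [eː].
/n/ (between /e/ and /u/) is unaffected → [n].
/u/ (between /n/ and /k/) fails the environment for rule 3, so it stays [u].
/k/ (between /u/ and /t/): rule 1 targets it, but not before a front vowel → unchanged [k].
/t/ — between /k/ and /u/; rule 4 does not apply here → [t].
/u/ meets the environment for rule 3 (before a voiced consonant) → [uː].
/b/ (word-final): no rule targets it → [b].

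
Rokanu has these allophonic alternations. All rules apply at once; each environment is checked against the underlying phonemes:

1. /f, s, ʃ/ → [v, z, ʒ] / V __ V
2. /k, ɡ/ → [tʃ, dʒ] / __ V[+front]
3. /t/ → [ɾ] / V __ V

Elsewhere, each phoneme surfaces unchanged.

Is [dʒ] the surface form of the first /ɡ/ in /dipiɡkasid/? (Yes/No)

No

/ɡ/ (between /i/ and /k/): rule 2 targets it, but not before a front vowel → unchanged [ɡ].
The actual realization is [ɡ], not [dʒ].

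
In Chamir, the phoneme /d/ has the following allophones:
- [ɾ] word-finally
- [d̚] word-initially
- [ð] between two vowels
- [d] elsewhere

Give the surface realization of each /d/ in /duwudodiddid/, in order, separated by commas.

Occurrence 1 (position 1): word-initially → [d̚].
Occurrence 2 (position 5): between two vowels → [ð].
Occurrence 3 (position 7): between two vowels → [ð].
Occurrence 4 (position 9): no conditioning environment matches → elsewhere allophone [d].
Occurrence 5 (position 10): no conditioning environment matches → elsewhere allophone [d].
Occurrence 6 (position 12): word-finally → [ɾ].

[d̚], [ð], [ð], [d], [d], [ɾ]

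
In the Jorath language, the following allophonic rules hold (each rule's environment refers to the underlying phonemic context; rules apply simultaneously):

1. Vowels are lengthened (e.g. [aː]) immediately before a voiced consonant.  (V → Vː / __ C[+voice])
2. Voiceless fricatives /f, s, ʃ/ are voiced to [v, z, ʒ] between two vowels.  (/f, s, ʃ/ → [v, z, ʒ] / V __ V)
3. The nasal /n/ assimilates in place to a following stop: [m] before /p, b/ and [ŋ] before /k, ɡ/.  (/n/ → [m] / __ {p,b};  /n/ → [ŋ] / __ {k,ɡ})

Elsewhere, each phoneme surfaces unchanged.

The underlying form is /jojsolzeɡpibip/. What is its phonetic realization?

[joːjsoːlzeːɡpiːbip]

/j/ stays [j].
/o/ — between /j/ and /j/, before a voiced consonant — surfaces as [oː] (rule 1).
/j/ (between /o/ and /s/): no rule targets it → [j].
/s/ — between /j/ and /o/; rule 2 does not apply here → [s].
Rule 1 applies to /o/ (between /s/ and /l/: before a voiced consonant) → [oː].
/l/ stays [l].
/z/ — not in any rule's target class → [z].
/e/ — between /z/ and /ɡ/, before a voiced consonant — surfaces as [eː] (rule 1).
/ɡ/ stays [ɡ].
/p/ — not in any rule's target class → [p].
/i/ — between /p/ and /b/, before a voiced consonant — surfaces as [iː] (rule 1).
/b/ — not in any rule's target class → [b].
/i/ — between /b/ and /p/; rule 1 does not apply here → [i].
/p/ (word-final): no rule targets it → [p].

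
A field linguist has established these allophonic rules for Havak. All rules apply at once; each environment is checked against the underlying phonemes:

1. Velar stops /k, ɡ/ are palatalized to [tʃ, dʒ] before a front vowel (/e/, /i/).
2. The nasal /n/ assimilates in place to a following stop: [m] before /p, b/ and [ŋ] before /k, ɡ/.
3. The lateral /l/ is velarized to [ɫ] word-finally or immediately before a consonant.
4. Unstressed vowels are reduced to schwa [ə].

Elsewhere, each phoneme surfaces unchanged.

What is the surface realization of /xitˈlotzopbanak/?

/x/ (word-initial) is unaffected → [x].
/i/ (between /x/ and /t/) occurs in an unstressed syllable → [ə] by rule 4.
/t/ stays [t].
/l/ (between /t/ and /o/): rule 3 targets it, but not word-finally or immediately before a consonant → unchanged [l].
/o/ (between /l/ and /t/): rule 4 targets it, but not in an unstressed syllable → unchanged [o].
/t/ (between /o/ and /z/): no rule targets it → [t].
/z/ — not in any rule's target class → [z].
/o/ meets the environment for rule 4 (in an unstressed syllable) → [ə].
/p/ — not in any rule's target class → [p].
/b/ (between /p/ and /a/) is unaffected → [b].
/a/ (between /b/ and /n/) occurs in an unstressed syllable → [ə] by rule 4.
/n/ — between /a/ and /a/; rule 2 does not apply here → [n].
Rule 4 applies to /a/ (between /n/ and /k/: in an unstressed syllable) → [ə].
/k/ (word-final) is in the target of rule 1 but the environment (before a front vowel) is not met → [k].

[xətˈlotzəpbənək]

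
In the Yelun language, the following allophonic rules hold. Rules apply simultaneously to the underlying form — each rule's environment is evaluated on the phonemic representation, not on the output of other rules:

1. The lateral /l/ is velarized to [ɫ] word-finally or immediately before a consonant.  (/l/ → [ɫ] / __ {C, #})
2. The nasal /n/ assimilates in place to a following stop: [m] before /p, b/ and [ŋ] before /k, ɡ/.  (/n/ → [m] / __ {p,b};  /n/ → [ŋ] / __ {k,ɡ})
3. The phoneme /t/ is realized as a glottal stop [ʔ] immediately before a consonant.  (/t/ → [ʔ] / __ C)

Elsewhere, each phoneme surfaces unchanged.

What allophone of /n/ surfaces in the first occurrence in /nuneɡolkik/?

/n/ (word-initial) fails the environment for rule 2, so it stays [n].

[n]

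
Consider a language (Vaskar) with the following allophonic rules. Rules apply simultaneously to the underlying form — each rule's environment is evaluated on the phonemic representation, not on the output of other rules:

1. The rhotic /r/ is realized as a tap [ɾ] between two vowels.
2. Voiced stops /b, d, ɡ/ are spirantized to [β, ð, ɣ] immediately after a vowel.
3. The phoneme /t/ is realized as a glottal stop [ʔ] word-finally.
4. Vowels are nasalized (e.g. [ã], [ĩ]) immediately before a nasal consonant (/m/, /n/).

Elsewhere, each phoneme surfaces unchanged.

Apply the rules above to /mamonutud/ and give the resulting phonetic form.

[mãmõnutuð]

/m/ (word-initial) is unaffected → [m].
/a/ (between /m/ and /m/) occurs before a nasal consonant → [ã] by rule 4.
/m/ stays [m].
/o/ (between /m/ and /n/): before a nasal consonant, so rule 4 applies → [õ].
/n/ (between /o/ and /u/): no rule targets it → [n].
/u/ (between /n/ and /t/) fails the environment for rule 4, so it stays [u].
/t/ (between /u/ and /u/): rule 3 targets it, but not word-finally → unchanged [t].
/u/ (between /t/ and /d/) fails the environment for rule 4, so it stays [u].
/d/ (word-final): immediately after a vowel, so rule 2 applies → [ð].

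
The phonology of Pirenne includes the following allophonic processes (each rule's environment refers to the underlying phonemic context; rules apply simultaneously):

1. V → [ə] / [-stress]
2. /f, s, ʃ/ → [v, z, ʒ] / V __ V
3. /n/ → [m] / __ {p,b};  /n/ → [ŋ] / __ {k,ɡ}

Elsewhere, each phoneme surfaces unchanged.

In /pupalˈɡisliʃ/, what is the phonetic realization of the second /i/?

[ə]

/i/ (between /l/ and /ʃ/) occurs in an unstressed syllable → [ə] by rule 1.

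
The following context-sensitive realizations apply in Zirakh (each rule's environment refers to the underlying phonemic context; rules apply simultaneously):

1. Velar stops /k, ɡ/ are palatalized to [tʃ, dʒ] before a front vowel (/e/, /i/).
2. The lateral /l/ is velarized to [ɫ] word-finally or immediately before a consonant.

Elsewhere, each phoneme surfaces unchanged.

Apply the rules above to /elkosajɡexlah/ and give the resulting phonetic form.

/e/ (word-initial) is unaffected → [e].
/l/ — between /e/ and /k/, word-finally or immediately before a consonant — surfaces as [ɫ] (rule 2).
/k/ (between /l/ and /o/) is in the target of rule 1 but the environment (before a front vowel) is not met → [k].
/o/ (between /k/ and /s/) is unaffected → [o].
/s/ stays [s].
/a/ — not in any rule's target class → [a].
/j/ stays [j].
/ɡ/ meets the environment for rule 1 (before a front vowel) → [dʒ].
/e/ (between /ɡ/ and /x/) is unaffected → [e].
/x/ stays [x].
/l/ (between /x/ and /a/) is in the target of rule 2 but the environment (word-finally or immediately before a consonant) is not met → [l].
/a/ (between /l/ and /h/) is unaffected → [a].
/h/ (word-final) is unaffected → [h].

[eɫkosajdʒexlah]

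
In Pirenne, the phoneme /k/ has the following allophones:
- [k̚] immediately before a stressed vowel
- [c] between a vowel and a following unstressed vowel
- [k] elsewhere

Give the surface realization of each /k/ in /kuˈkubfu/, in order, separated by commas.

[k], [k̚]

Occurrence 1 (position 1): no conditioning environment matches → elsewhere allophone [k].
Occurrence 2 (position 3): immediately before a stressed vowel → [k̚].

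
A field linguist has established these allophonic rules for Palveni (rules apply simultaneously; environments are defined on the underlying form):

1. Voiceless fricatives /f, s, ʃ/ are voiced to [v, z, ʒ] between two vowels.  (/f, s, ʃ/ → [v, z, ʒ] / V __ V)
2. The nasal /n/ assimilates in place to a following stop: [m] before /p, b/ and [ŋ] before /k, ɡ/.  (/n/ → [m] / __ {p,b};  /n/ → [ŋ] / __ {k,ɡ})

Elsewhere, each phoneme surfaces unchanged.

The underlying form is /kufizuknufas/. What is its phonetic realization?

[kuvizuknuvas]

/f/ — between /u/ and /i/, between two vowels — surfaces as [v] (rule 1).
/n/ (between /k/ and /u/) fails the environment for rule 2, so it stays [n].
/f/ meets the environment for rule 1 (between two vowels) → [v].
/s/ (word-final) is in the target of rule 1 but the environment (between two vowels) is not met → [s].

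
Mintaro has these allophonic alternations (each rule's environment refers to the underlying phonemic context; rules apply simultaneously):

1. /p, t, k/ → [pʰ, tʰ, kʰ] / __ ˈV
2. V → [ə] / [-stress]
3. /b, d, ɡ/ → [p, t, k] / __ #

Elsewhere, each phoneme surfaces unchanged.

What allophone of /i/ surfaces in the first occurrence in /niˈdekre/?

[ə]

/i/ — between /n/ and /d/, in an unstressed syllable — surfaces as [ə] (rule 2).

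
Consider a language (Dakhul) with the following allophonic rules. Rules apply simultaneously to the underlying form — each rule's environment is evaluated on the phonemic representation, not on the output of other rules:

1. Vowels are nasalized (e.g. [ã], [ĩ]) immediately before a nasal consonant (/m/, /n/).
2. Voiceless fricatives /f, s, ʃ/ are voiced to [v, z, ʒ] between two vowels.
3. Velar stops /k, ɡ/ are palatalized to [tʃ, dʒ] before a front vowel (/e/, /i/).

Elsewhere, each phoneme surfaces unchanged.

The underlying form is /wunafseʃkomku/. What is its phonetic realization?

/w/ — not in any rule's target class → [w].
Rule 1 applies to /u/ (between /w/ and /n/: before a nasal consonant) → [ũ].
/n/ (between /u/ and /a/): no rule targets it → [n].
/a/ — between /n/ and /f/; rule 1 does not apply here → [a].
/f/ (between /a/ and /s/): rule 2 targets it, but not between two vowels → unchanged [f].
/s/ (between /f/ and /e/): rule 2 targets it, but not between two vowels → unchanged [s].
/e/ (between /s/ and /ʃ/): rule 1 targets it, but not before a nasal consonant → unchanged [e].
/ʃ/ (between /e/ and /k/) is in the target of rule 2 but the environment (between two vowels) is not met → [ʃ].
/k/ (between /ʃ/ and /o/): rule 3 targets it, but not before a front vowel → unchanged [k].
Rule 1 applies to /o/ (between /k/ and /m/: before a nasal consonant) → [õ].
/m/ — not in any rule's target class → [m].
/k/ — between /m/ and /u/; rule 3 does not apply here → [k].
/u/ — word-final; rule 1 does not apply here → [u].

[wũnafseʃkõmku]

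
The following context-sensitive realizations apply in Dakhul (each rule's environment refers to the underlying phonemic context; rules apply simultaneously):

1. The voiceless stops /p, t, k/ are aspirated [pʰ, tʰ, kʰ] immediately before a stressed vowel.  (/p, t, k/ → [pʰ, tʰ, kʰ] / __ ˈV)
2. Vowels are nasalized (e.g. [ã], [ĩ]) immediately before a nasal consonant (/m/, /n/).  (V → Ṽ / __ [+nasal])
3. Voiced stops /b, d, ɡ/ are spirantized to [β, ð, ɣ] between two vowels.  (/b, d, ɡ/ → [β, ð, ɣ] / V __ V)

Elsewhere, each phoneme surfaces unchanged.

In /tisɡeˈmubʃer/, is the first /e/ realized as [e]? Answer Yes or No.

/e/ (between /ɡ/ and /m/): before a nasal consonant, so rule 2 applies → [ẽ].
The actual realization is [ẽ], not [e].

No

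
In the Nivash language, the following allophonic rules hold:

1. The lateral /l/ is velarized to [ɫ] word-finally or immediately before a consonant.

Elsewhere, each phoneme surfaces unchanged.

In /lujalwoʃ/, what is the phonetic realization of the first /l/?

/l/ (word-initial): rule 1 targets it, but not word-finally or immediately before a consonant → unchanged [l].

[l]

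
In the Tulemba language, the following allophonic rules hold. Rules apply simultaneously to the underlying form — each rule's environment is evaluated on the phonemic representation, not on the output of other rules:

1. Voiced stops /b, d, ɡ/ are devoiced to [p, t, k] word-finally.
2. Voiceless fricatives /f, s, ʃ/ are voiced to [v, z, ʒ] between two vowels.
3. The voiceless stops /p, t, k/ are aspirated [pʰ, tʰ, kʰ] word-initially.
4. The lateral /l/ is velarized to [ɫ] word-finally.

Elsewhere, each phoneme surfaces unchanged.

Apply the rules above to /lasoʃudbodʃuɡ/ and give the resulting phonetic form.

/l/ (word-initial): rule 4 targets it, but not word-finally → unchanged [l].
/s/ (between /a/ and /o/) occurs between two vowels → [z] by rule 2.
/ʃ/ meets the environment for rule 2 (between two vowels) → [ʒ].
/d/ (between /u/ and /b/) fails the environment for rule 1, so it stays [d].
/b/ — between /d/ and /o/; rule 1 does not apply here → [b].
/d/ (between /o/ and /ʃ/) is in the target of rule 1 but the environment (word-finally) is not met → [d].
/ʃ/ — between /d/ and /u/; rule 2 does not apply here → [ʃ].
/ɡ/ — word-final, word-finally — surfaces as [k] (rule 1).

[lazoʒudbodʃuk]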